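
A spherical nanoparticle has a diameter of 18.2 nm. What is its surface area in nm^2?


Radius r = 18.2/2 = 9.1 nm
Surface area SA = 4 * pi * r^2
SA = 4 * pi * (9.1)^2
SA = 1040.62 nm^2

1040.62


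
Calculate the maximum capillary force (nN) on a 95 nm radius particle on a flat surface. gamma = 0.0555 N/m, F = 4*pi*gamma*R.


Convert radius: R = 95 nm = 9.5e-08 m
F = 4 * pi * gamma * R
F = 4 * pi * 0.0555 * 9.5e-08
F = 6.62562e-08 N = 66.2562 nN

66.2562


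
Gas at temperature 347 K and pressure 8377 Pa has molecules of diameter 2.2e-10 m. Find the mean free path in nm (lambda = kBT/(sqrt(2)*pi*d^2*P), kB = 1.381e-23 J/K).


Mean free path: lambda = kB*T / (sqrt(2) * pi * d^2 * P)
lambda = 1.381e-23 * 347 / (sqrt(2) * pi * (2.2e-10)^2 * 8377)
lambda = 2.66026e-06 m
lambda = 2660.26 nm

2660.26


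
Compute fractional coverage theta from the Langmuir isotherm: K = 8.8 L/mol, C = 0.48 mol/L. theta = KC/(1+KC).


Langmuir isotherm: theta = K*C / (1 + K*C)
K*C = 8.8 * 0.48 = 4.224
theta = 4.224 / (1 + 4.224) = 4.224 / 5.224
theta = 0.8086

0.8086


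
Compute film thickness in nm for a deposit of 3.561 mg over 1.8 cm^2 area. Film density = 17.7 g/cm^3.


Convert: m = 3.561 mg = 3.5610e-06 kg, A = 1.8 cm^2 = 1.8000e-04 m^2, rho = 17.7 g/cm^3 = 17700 kg/m^3
t = m / (A * rho)
t = 3.5610e-06 / (1.8000e-04 * 17700)
t = 1.1177e-06 m = 1117.7 nm

1117.7


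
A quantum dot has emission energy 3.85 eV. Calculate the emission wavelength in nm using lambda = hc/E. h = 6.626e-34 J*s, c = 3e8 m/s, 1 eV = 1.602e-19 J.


Convert energy: E = 3.85 eV = 3.85 * 1.602e-19 = 6.1677e-19 J
lambda = h*c / E = 6.626e-34 * 3e8 / 6.1677e-19
lambda = 3.22292e-07 m = 322.3 nm

322.3


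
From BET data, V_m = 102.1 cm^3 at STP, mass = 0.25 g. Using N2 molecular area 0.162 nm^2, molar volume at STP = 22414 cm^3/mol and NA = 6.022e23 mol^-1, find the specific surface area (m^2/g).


Number of moles in monolayer = V_m / 22414 = 102.1 / 22414 = 0.00455519
Number of molecules = moles * NA = 0.00455519 * 6.022e23
SA = molecules * sigma / mass
SA = (102.1 / 22414) * 6.022e23 * 0.162e-18 / 0.25
SA = 1777.6 m^2/g

1777.6


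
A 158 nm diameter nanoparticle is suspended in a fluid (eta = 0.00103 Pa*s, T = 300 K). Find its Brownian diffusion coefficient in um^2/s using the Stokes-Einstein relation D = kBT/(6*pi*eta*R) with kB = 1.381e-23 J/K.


Radius R = 158/2 = 79 nm = 7.9e-08 m
D = kB*T / (6*pi*eta*R)
D = 1.381e-23 * 300 / (6 * pi * 0.00103 * 7.9e-08)
D = 2.70115e-12 m^2/s = 2.701 um^2/s

2.701


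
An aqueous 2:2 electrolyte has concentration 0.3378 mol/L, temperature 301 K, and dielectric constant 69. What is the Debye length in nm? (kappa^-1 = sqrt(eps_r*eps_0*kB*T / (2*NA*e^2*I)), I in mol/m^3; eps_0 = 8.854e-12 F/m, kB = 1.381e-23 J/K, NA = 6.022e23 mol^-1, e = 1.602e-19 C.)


Ionic strength I = 0.3378 * 2^2 * 1000 = 1351.2 mol/m^3
kappa^-1 = sqrt(69 * 8.854e-12 * 1.381e-23 * 301 / (2 * 6.022e23 * (1.602e-19)^2 * 1351.2))
kappa^-1 = 0.247 nm

0.247


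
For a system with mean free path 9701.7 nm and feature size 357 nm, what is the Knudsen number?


Knudsen number Kn = lambda / L
Kn = 9701.7 / 357
Kn = 27.1756

27.1756


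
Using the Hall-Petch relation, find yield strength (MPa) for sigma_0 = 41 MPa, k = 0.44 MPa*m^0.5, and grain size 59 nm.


d = 59 nm = 5.9e-08 m
sqrt(d) = 0.0002428992
Hall-Petch contribution = k / sqrt(d) = 0.44 / 0.0002428992 = 1811.5 MPa
sigma = sigma_0 + k/sqrt(d) = 41 + 1811.5 = 1852.5 MPa

1852.5


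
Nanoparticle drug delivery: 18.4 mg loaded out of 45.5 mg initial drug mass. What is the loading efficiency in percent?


Drug loading efficiency = (drug loaded / drug initial) * 100
DLE = 18.4 / 45.5 * 100
DLE = 0.4044 * 100
DLE = 40.44%

40.44


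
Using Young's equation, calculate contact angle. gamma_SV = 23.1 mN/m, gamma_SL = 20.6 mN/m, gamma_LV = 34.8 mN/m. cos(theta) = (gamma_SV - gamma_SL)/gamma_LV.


cos(theta) = (gamma_SV - gamma_SL) / gamma_LV
cos(theta) = (23.1 - 20.6) / 34.8
cos(theta) = 0.071839
theta = arccos(0.071839) = 85.88 degrees

85.88


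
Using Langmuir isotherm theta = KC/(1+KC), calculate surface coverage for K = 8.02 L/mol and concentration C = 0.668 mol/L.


Langmuir isotherm: theta = K*C / (1 + K*C)
K*C = 8.02 * 0.668 = 5.35736
theta = 5.35736 / (1 + 5.35736) = 5.35736 / 6.35736
theta = 0.8427

0.8427


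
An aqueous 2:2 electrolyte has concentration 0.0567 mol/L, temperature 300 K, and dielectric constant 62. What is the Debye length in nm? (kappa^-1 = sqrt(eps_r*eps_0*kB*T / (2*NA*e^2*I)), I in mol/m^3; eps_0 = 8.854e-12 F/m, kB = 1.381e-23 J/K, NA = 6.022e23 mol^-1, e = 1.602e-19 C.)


Ionic strength I = 0.0567 * 2^2 * 1000 = 226.8 mol/m^3
kappa^-1 = sqrt(62 * 8.854e-12 * 1.381e-23 * 300 / (2 * 6.022e23 * (1.602e-19)^2 * 226.8))
kappa^-1 = 0.57 nm

0.57


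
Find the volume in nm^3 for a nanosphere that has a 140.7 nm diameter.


Radius r = 140.7/2 = 70.35 nm
Volume V = (4/3) * pi * r^3
V = (4/3) * pi * (70.35)^3
V = 1458414.3 nm^3

1458414.3


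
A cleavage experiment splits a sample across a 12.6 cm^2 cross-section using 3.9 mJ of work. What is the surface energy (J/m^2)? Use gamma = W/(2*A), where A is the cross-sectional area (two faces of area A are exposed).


Convert: A = 12.6 cm^2 = 0.00126 m^2, W = 3.9 mJ = 0.0039 J
Cleaving exposes two faces of area A, so total new surface = 2*A and gamma = W / (2*A)
gamma = 0.0039 / (2 * 0.00126)
gamma = 1.548 J/m^2

1.548


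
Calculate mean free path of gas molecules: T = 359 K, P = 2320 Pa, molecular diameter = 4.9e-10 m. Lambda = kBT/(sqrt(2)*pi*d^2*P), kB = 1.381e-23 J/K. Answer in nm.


Mean free path: lambda = kB*T / (sqrt(2) * pi * d^2 * P)
lambda = 1.381e-23 * 359 / (sqrt(2) * pi * (4.9e-10)^2 * 2320)
lambda = 2.00329e-06 m
lambda = 2003.29 nm

2003.29


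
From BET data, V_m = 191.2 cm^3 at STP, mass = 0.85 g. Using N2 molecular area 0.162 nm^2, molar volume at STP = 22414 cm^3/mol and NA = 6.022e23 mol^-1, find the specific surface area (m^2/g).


Number of moles in monolayer = V_m / 22414 = 191.2 / 22414 = 0.00853038
Number of molecules = moles * NA = 0.00853038 * 6.022e23
SA = molecules * sigma / mass
SA = (191.2 / 22414) * 6.022e23 * 0.162e-18 / 0.85
SA = 979.1 m^2/g

979.1


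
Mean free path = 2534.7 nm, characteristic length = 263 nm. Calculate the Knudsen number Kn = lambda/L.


Knudsen number Kn = lambda / L
Kn = 2534.7 / 263
Kn = 9.6376

9.6376


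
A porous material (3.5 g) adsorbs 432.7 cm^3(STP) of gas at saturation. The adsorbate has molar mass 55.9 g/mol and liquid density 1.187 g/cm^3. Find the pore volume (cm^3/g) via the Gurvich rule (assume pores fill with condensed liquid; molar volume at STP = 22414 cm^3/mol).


Moles adsorbed n = V_ads / 22414 = 432.7 / 22414 = 1.930490e-02 mol
Liquid volume V_liq = n * M / rho_liq = 1.930490e-02 * 55.9 / 1.187 = 0.90914 cm^3
Specific pore volume V_pore = V_liq / m_sample = 0.90914 / 3.5
V_pore = 0.2598 cm^3/g

0.2598


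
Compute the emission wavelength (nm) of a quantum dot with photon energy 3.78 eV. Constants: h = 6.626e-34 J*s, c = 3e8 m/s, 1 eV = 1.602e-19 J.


Convert energy: E = 3.78 eV = 3.78 * 1.602e-19 = 6.05556e-19 J
lambda = h*c / E = 6.626e-34 * 3e8 / 6.05556e-19
lambda = 3.2826e-07 m = 328.3 nm

328.3


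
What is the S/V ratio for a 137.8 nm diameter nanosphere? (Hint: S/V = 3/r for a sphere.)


Radius r = 137.8/2 = 68.9 nm
S/V = 3 / r = 3 / 68.9
S/V = 0.0435 nm^-1

0.0435


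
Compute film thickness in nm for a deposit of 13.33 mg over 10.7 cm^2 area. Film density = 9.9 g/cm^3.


Convert: m = 13.33 mg = 1.3330e-05 kg, A = 10.7 cm^2 = 1.0700e-03 m^2, rho = 9.9 g/cm^3 = 9900 kg/m^3
t = m / (A * rho)
t = 1.3330e-05 / (1.0700e-03 * 9900)
t = 1.2584e-06 m = 1258.4 nm

1258.4


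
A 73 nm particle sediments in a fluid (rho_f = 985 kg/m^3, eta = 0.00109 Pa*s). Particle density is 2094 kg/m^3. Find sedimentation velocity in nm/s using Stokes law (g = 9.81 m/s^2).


Radius R = 73/2 nm = 3.65e-08 m
Density difference = 2094 - 985 = 1109 kg/m^3
v = 2 * R^2 * (rho_p - rho_f) * g / (9 * eta)
v = 2 * (3.65e-08)^2 * 1109 * 9.81 / (9 * 0.00109)
v = 2.95493e-09 m/s = 2.9549 nm/s

2.9549


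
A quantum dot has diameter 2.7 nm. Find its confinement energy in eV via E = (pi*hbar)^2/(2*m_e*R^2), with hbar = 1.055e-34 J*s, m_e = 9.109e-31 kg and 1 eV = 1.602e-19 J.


Radius R = 2.7/2 = 1.35 nm = 1.35e-09 m
E = (pi * 1.055e-34)^2 / (2 * 9.109e-31 * (1.35e-09)^2)
E(J) = 3.30854e-20
E = E(J) / 1.602e-19 = 0.2065 eV

0.2065


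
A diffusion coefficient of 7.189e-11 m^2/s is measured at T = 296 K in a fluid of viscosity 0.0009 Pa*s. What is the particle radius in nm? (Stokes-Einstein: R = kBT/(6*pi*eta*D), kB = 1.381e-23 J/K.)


Stokes-Einstein: R = kB*T / (6*pi*eta*D)
R = 1.381e-23 * 296 / (6 * pi * 0.0009 * 7.189e-11)
R = 3.35176e-09 m = 3.35 nm

3.35


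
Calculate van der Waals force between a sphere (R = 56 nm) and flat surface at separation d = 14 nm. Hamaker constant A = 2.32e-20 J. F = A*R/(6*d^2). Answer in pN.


Convert to SI: R = 56 nm = 5.6e-08 m, d = 14 nm = 1.4e-08 m
F = A * R / (6 * d^2)
F = 2.32e-20 * 5.6e-08 / (6 * (1.4e-08)^2)
F = 1.10476e-12 N = 1.105 pN

1.105


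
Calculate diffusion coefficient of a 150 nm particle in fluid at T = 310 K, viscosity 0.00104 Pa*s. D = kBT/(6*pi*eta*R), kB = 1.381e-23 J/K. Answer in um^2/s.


Radius R = 150/2 = 75 nm = 7.5e-08 m
D = kB*T / (6*pi*eta*R)
D = 1.381e-23 * 310 / (6 * pi * 0.00104 * 7.5e-08)
D = 2.91179e-12 m^2/s = 2.912 um^2/s

2.912


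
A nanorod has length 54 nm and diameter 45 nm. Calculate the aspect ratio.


Aspect ratio AR = length / diameter
AR = 54 / 45
AR = 1.2

1.2


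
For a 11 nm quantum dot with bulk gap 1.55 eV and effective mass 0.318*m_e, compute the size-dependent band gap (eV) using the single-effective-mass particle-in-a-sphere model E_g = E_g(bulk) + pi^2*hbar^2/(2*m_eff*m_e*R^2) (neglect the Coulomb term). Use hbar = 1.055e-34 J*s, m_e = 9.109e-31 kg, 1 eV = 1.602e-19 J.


Radius R = 11/2 nm = 5.5e-09 m
Confinement energy dE = pi^2 * hbar^2 / (2 * m_eff * m_e * R^2)
dE = pi^2 * (1.055e-34)^2 / (2 * 0.318 * 9.109e-31 * (5.5e-09)^2) J, divided by 1.602e-19 J/eV
dE = 0.0391 eV
Total band gap = E_g(bulk) + dE = 1.55 + 0.0391 = 1.5891 eV

1.5891


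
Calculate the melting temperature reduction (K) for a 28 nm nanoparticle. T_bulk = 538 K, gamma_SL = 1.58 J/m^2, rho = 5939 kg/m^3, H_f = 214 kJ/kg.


Radius R = 28/2 = 14 nm = 1.4e-08 m
Convert H_f = 214 kJ/kg = 214000 J/kg
dT = 2 * gamma_SL * T_bulk / (rho * H_f * R)
dT = 2 * 1.58 * 538 / (5939 * 214000 * 1.4e-08)
dT = 95.5 K

95.5


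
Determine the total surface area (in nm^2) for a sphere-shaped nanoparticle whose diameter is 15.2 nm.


Radius r = 15.2/2 = 7.6 nm
Surface area SA = 4 * pi * r^2
SA = 4 * pi * (7.6)^2
SA = 725.83 nm^2

725.83


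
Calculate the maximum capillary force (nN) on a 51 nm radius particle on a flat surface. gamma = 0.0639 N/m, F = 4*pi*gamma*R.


Convert radius: R = 51 nm = 5.1e-08 m
F = 4 * pi * gamma * R
F = 4 * pi * 0.0639 * 5.1e-08
F = 4.09525e-08 N = 40.9525 nN

40.9525


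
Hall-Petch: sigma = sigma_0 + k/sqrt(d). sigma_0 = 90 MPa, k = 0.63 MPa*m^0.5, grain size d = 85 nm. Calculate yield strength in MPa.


d = 85 nm = 8.5e-08 m
sqrt(d) = 0.0002915476
Hall-Petch contribution = k / sqrt(d) = 0.63 / 0.0002915476 = 2160.9 MPa
sigma = sigma_0 + k/sqrt(d) = 90 + 2160.9 = 2250.9 MPa

2250.9


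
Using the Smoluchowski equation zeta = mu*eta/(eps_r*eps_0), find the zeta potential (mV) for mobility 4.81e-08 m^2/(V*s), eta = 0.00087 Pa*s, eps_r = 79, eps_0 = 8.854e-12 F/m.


Smoluchowski equation: zeta = mu * eta / (eps_r * eps_0)
zeta = 4.81e-08 * 0.00087 / (79 * 8.854e-12)
zeta = 0.059827 V = 59.83 mV

59.83


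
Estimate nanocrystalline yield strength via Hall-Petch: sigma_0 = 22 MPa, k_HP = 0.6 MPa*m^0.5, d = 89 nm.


d = 89 nm = 8.9e-08 m
sqrt(d) = 0.0002983287
Hall-Petch contribution = k / sqrt(d) = 0.6 / 0.0002983287 = 2011.2 MPa
sigma = sigma_0 + k/sqrt(d) = 22 + 2011.2 = 2033.2 MPa

2033.2


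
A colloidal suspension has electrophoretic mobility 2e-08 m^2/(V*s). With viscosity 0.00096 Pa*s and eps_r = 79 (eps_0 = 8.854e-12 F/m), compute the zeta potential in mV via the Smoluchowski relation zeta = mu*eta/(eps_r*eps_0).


Smoluchowski equation: zeta = mu * eta / (eps_r * eps_0)
zeta = 2e-08 * 0.00096 / (79 * 8.854e-12)
zeta = 0.02745 V = 27.45 mV

27.45


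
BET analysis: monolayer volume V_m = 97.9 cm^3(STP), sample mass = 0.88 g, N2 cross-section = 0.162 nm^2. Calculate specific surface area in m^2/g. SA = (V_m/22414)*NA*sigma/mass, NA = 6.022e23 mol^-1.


Number of moles in monolayer = V_m / 22414 = 97.9 / 22414 = 0.00436781
Number of molecules = moles * NA = 0.00436781 * 6.022e23
SA = molecules * sigma / mass
SA = (97.9 / 22414) * 6.022e23 * 0.162e-18 / 0.88
SA = 484.2 m^2/g

484.2


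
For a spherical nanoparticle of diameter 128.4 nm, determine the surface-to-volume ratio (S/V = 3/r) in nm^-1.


Radius r = 128.4/2 = 64.2 nm
S/V = 3 / r = 3 / 64.2
S/V = 0.0467 nm^-1

0.0467


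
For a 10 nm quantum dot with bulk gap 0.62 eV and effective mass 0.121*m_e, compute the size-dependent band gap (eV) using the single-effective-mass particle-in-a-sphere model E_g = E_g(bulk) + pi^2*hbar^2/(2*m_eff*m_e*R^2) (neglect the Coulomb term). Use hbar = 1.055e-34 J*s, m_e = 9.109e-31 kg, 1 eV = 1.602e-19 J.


Radius R = 10/2 nm = 5e-09 m
Confinement energy dE = pi^2 * hbar^2 / (2 * m_eff * m_e * R^2)
dE = pi^2 * (1.055e-34)^2 / (2 * 0.121 * 9.109e-31 * (5e-09)^2) J, divided by 1.602e-19 J/eV
dE = 0.1244 eV
Total band gap = E_g(bulk) + dE = 0.62 + 0.1244 = 0.7444 eV

0.7444


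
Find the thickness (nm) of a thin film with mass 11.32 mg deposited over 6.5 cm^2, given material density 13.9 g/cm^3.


Convert: m = 11.32 mg = 1.1320e-05 kg, A = 6.5 cm^2 = 6.5000e-04 m^2, rho = 13.9 g/cm^3 = 13900 kg/m^3
t = m / (A * rho)
t = 1.1320e-05 / (6.5000e-04 * 13900)
t = 1.2529e-06 m = 1252.9 nm

1252.9


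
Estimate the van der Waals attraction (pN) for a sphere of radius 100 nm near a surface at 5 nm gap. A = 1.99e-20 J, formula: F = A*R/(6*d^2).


Convert to SI: R = 100 nm = 1e-07 m, d = 5 nm = 5e-09 m
F = A * R / (6 * d^2)
F = 1.99e-20 * 1e-07 / (6 * (5e-09)^2)
F = 1.32667e-11 N = 13.267 pN

13.267


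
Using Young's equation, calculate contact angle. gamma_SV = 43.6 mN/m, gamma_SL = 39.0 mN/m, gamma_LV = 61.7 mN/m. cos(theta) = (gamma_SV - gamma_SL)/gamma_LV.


cos(theta) = (gamma_SV - gamma_SL) / gamma_LV
cos(theta) = (43.6 - 39.0) / 61.7
cos(theta) = 0.074554
theta = arccos(0.074554) = 85.72 degrees

85.72


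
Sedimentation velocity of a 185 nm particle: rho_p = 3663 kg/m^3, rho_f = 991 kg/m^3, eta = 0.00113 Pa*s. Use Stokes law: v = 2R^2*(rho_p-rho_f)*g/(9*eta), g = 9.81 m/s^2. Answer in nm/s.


Radius R = 185/2 nm = 9.25e-08 m
Density difference = 3663 - 991 = 2672 kg/m^3
v = 2 * R^2 * (rho_p - rho_f) * g / (9 * eta)
v = 2 * (9.25e-08)^2 * 2672 * 9.81 / (9 * 0.00113)
v = 4.4106e-08 m/s = 44.106 nm/s

44.106


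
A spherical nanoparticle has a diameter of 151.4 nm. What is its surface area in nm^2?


Radius r = 151.4/2 = 75.7 nm
Surface area SA = 4 * pi * r^2
SA = 4 * pi * (75.7)^2
SA = 72011.46 nm^2

72011.46


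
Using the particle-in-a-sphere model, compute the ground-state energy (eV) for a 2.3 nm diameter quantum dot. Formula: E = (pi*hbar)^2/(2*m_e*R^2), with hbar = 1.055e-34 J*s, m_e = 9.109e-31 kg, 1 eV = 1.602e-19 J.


Radius R = 2.3/2 = 1.15 nm = 1.15e-09 m
E = (pi * 1.055e-34)^2 / (2 * 9.109e-31 * (1.15e-09)^2)
E(J) = 4.55941e-20
E = E(J) / 1.602e-19 = 0.2846 eV

0.2846


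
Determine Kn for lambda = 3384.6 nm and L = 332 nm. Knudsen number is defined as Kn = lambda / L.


Knudsen number Kn = lambda / L
Kn = 3384.6 / 332
Kn = 10.1946

10.1946


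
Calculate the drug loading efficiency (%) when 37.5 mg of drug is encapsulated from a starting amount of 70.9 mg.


Drug loading efficiency = (drug loaded / drug initial) * 100
DLE = 37.5 / 70.9 * 100
DLE = 0.5289 * 100
DLE = 52.89%

52.89


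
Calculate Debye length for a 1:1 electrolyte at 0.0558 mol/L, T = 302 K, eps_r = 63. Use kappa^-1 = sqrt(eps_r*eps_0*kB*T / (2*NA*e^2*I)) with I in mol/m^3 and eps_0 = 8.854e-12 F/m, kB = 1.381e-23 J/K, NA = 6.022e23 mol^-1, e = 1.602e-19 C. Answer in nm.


Ionic strength I = 0.0558 * 1^2 * 1000 = 55.8 mol/m^3
kappa^-1 = sqrt(63 * 8.854e-12 * 1.381e-23 * 302 / (2 * 6.022e23 * (1.602e-19)^2 * 55.8))
kappa^-1 = 1.161 nm

1.161


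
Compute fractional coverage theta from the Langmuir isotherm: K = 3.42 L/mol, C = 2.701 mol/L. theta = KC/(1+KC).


Langmuir isotherm: theta = K*C / (1 + K*C)
K*C = 3.42 * 2.701 = 9.23742
theta = 9.23742 / (1 + 9.23742) = 9.23742 / 10.23742
theta = 0.9023

0.9023


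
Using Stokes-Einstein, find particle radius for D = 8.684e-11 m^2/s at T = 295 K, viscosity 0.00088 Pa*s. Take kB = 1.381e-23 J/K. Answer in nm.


Stokes-Einstein: R = kB*T / (6*pi*eta*D)
R = 1.381e-23 * 295 / (6 * pi * 0.00088 * 8.684e-11)
R = 2.82821e-09 m = 2.83 nm

2.83


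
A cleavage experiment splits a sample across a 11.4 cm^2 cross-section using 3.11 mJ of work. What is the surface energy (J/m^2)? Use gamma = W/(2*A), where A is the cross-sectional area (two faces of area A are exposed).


Convert: A = 11.4 cm^2 = 0.00114 m^2, W = 3.11 mJ = 0.00311 J
Cleaving exposes two faces of area A, so total new surface = 2*A and gamma = W / (2*A)
gamma = 0.00311 / (2 * 0.00114)
gamma = 1.364 J/m^2

1.364


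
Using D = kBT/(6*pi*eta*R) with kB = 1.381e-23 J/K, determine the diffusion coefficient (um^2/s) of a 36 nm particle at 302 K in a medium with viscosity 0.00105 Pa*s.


Radius R = 36/2 = 18 nm = 1.8e-08 m
D = kB*T / (6*pi*eta*R)
D = 1.381e-23 * 302 / (6 * pi * 0.00105 * 1.8e-08)
D = 1.17068e-11 m^2/s = 11.707 um^2/s

11.707


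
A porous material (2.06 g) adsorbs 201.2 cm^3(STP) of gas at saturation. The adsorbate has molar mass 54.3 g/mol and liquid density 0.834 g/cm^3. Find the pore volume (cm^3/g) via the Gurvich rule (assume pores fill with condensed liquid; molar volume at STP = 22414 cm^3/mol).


Moles adsorbed n = V_ads / 22414 = 201.2 / 22414 = 8.976533e-03 mol
Liquid volume V_liq = n * M / rho_liq = 8.976533e-03 * 54.3 / 0.834 = 0.58444 cm^3
Specific pore volume V_pore = V_liq / m_sample = 0.58444 / 2.06
V_pore = 0.2837 cm^3/g

0.2837


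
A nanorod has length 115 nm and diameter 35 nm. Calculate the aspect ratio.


Aspect ratio AR = length / diameter
AR = 115 / 35
AR = 3.29

3.29


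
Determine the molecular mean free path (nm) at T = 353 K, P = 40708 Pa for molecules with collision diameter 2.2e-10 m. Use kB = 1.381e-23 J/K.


Mean free path: lambda = kB*T / (sqrt(2) * pi * d^2 * P)
lambda = 1.381e-23 * 353 / (sqrt(2) * pi * (2.2e-10)^2 * 40708)
lambda = 5.56901e-07 m
lambda = 556.9 nm

556.9


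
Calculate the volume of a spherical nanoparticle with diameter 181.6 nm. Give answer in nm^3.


Radius r = 181.6/2 = 90.8 nm
Volume V = (4/3) * pi * r^3
V = (4/3) * pi * (90.8)^3
V = 3135784.11 nm^3

3135784.11


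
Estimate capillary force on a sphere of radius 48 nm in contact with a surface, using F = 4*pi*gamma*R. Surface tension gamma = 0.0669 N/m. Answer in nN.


Convert radius: R = 48 nm = 4.8e-08 m
F = 4 * pi * gamma * R
F = 4 * pi * 0.0669 * 4.8e-08
F = 4.03531e-08 N = 40.3531 nN

40.3531


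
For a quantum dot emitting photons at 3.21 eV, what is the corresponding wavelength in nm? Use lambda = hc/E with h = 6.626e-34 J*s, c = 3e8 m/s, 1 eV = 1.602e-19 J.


Convert energy: E = 3.21 eV = 3.21 * 1.602e-19 = 5.14242e-19 J
lambda = h*c / E = 6.626e-34 * 3e8 / 5.14242e-19
lambda = 3.8655e-07 m = 386.5 nm

386.5


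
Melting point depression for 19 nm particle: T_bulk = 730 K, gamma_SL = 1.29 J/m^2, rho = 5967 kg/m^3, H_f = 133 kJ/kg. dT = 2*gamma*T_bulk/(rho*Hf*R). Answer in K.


Radius R = 19/2 = 9.5 nm = 9.5e-09 m
Convert H_f = 133 kJ/kg = 133000 J/kg
dT = 2 * gamma_SL * T_bulk / (rho * H_f * R)
dT = 2 * 1.29 * 730 / (5967 * 133000 * 9.5e-09)
dT = 249.8 K

249.8


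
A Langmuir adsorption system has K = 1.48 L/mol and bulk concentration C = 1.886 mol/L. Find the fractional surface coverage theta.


Langmuir isotherm: theta = K*C / (1 + K*C)
K*C = 1.48 * 1.886 = 2.79128
theta = 2.79128 / (1 + 2.79128) = 2.79128 / 3.79128
theta = 0.7362

0.7362


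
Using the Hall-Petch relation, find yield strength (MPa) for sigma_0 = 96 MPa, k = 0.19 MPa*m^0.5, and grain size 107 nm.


d = 107 nm = 1.07e-07 m
sqrt(d) = 0.0003271085
Hall-Petch contribution = k / sqrt(d) = 0.19 / 0.0003271085 = 580.8 MPa
sigma = sigma_0 + k/sqrt(d) = 96 + 580.8 = 676.8 MPa

676.8


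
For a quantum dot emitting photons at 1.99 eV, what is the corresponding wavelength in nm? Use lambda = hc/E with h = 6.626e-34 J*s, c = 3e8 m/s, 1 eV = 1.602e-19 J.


Convert energy: E = 1.99 eV = 1.99 * 1.602e-19 = 3.18798e-19 J
lambda = h*c / E = 6.626e-34 * 3e8 / 3.18798e-19
lambda = 6.2353e-07 m = 623.5 nm

623.5


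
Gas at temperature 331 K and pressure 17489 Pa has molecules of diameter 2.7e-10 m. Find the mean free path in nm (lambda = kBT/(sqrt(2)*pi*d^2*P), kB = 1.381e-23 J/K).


Mean free path: lambda = kB*T / (sqrt(2) * pi * d^2 * P)
lambda = 1.381e-23 * 331 / (sqrt(2) * pi * (2.7e-10)^2 * 17489)
lambda = 8.06983e-07 m
lambda = 806.98 nm

806.98


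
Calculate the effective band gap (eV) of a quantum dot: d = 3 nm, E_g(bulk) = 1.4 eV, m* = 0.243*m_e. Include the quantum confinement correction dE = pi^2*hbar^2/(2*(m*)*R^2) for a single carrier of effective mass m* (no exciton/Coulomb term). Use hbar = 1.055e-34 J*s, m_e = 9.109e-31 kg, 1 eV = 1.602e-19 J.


Radius R = 3/2 nm = 1.5e-09 m
Confinement energy dE = pi^2 * hbar^2 / (2 * m_eff * m_e * R^2)
dE = pi^2 * (1.055e-34)^2 / (2 * 0.243 * 9.109e-31 * (1.5e-09)^2) J, divided by 1.602e-19 J/eV
dE = 0.6884 eV
Total band gap = E_g(bulk) + dE = 1.4 + 0.6884 = 2.0884 eV

2.0884


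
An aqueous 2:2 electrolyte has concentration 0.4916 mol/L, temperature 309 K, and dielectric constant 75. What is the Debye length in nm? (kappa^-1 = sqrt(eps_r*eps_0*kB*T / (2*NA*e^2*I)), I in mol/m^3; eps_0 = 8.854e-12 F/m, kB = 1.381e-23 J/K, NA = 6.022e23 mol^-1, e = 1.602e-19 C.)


Ionic strength I = 0.4916 * 2^2 * 1000 = 1966.4 mol/m^3
kappa^-1 = sqrt(75 * 8.854e-12 * 1.381e-23 * 309 / (2 * 6.022e23 * (1.602e-19)^2 * 1966.4))
kappa^-1 = 0.216 nm

0.216


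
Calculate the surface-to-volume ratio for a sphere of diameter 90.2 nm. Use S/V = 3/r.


Radius r = 90.2/2 = 45.1 nm
S/V = 3 / r = 3 / 45.1
S/V = 0.0665 nm^-1

0.0665


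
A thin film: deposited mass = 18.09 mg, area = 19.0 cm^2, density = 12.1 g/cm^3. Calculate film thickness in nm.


Convert: m = 18.09 mg = 1.8090e-05 kg, A = 19.0 cm^2 = 1.9000e-03 m^2, rho = 12.1 g/cm^3 = 12100 kg/m^3
t = m / (A * rho)
t = 1.8090e-05 / (1.9000e-03 * 12100)
t = 7.8686e-07 m = 786.9 nm

786.9


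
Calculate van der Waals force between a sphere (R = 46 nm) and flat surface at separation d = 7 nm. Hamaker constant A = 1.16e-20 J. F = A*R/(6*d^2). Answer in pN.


Convert to SI: R = 46 nm = 4.6e-08 m, d = 7 nm = 7e-09 m
F = A * R / (6 * d^2)
F = 1.16e-20 * 4.6e-08 / (6 * (7e-09)^2)
F = 1.81497e-12 N = 1.815 pN

1.815


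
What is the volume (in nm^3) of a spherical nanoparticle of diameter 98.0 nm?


Radius r = 98.0/2 = 49 nm
Volume V = (4/3) * pi * r^3
V = (4/3) * pi * (49)^3
V = 492806.98 nm^3

492806.98


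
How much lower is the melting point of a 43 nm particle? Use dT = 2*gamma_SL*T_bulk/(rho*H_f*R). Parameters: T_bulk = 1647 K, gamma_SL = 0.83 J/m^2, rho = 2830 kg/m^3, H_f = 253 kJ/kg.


Radius R = 43/2 = 21.5 nm = 2.15e-08 m
Convert H_f = 253 kJ/kg = 253000 J/kg
dT = 2 * gamma_SL * T_bulk / (rho * H_f * R)
dT = 2 * 0.83 * 1647 / (2830 * 253000 * 2.15e-08)
dT = 177.6 K

177.6


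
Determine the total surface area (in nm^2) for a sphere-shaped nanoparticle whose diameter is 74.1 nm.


Radius r = 74.1/2 = 37.05 nm
Surface area SA = 4 * pi * r^2
SA = 4 * pi * (37.05)^2
SA = 17249.89 nm^2

17249.89


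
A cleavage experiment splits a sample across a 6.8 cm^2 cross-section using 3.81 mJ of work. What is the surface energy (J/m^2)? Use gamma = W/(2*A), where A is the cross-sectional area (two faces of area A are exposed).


Convert: A = 6.8 cm^2 = 0.00068 m^2, W = 3.81 mJ = 0.00381 J
Cleaving exposes two faces of area A, so total new surface = 2*A and gamma = W / (2*A)
gamma = 0.00381 / (2 * 0.00068)
gamma = 2.801 J/m^2

2.801


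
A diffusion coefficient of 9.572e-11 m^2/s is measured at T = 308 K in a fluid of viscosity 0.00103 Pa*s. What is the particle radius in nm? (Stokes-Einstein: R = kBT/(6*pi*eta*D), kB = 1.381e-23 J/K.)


Stokes-Einstein: R = kB*T / (6*pi*eta*D)
R = 1.381e-23 * 308 / (6 * pi * 0.00103 * 9.572e-11)
R = 2.28878e-09 m = 2.29 nm

2.29


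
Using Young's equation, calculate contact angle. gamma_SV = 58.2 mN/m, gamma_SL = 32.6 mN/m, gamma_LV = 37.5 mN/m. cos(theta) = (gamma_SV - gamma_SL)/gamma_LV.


cos(theta) = (gamma_SV - gamma_SL) / gamma_LV
cos(theta) = (58.2 - 32.6) / 37.5
cos(theta) = 0.682667
theta = arccos(0.682667) = 46.95 degrees

46.95


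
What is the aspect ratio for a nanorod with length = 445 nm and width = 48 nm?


Aspect ratio AR = length / diameter
AR = 445 / 48
AR = 9.27

9.27


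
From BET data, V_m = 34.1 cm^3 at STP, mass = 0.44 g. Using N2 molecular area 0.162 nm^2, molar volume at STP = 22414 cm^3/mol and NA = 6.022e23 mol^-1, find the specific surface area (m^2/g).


Number of moles in monolayer = V_m / 22414 = 34.1 / 22414 = 0.00152137
Number of molecules = moles * NA = 0.00152137 * 6.022e23
SA = molecules * sigma / mass
SA = (34.1 / 22414) * 6.022e23 * 0.162e-18 / 0.44
SA = 337.3 m^2/g

337.3


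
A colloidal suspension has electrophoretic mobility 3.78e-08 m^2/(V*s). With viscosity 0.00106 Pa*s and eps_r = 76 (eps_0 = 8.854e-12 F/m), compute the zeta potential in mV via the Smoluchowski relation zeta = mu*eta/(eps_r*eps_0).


Smoluchowski equation: zeta = mu * eta / (eps_r * eps_0)
zeta = 3.78e-08 * 0.00106 / (76 * 8.854e-12)
zeta = 0.059545 V = 59.54 mV

59.54


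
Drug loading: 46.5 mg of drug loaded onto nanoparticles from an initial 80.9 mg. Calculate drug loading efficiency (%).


Drug loading efficiency = (drug loaded / drug initial) * 100
DLE = 46.5 / 80.9 * 100
DLE = 0.5748 * 100
DLE = 57.48%

57.48


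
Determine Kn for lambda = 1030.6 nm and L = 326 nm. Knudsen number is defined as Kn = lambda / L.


Knudsen number Kn = lambda / L
Kn = 1030.6 / 326
Kn = 3.1613

3.1613


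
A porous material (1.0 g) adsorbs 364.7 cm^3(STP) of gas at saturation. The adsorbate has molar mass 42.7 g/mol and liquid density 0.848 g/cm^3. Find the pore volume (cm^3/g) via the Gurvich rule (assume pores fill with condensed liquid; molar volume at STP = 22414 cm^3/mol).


Moles adsorbed n = V_ads / 22414 = 364.7 / 22414 = 1.627108e-02 mol
Liquid volume V_liq = n * M / rho_liq = 1.627108e-02 * 42.7 / 0.848 = 0.81931 cm^3
Specific pore volume V_pore = V_liq / m_sample = 0.81931 / 1.0
V_pore = 0.8193 cm^3/g

0.8193


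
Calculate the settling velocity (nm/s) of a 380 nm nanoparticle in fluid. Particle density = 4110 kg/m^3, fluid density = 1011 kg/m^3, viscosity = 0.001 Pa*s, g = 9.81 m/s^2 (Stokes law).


Radius R = 380/2 nm = 1.9e-07 m
Density difference = 4110 - 1011 = 3099 kg/m^3
v = 2 * R^2 * (rho_p - rho_f) * g / (9 * eta)
v = 2 * (1.9e-07)^2 * 3099 * 9.81 / (9 * 0.001)
v = 2.43885e-07 m/s = 243.8851 nm/s

243.8851


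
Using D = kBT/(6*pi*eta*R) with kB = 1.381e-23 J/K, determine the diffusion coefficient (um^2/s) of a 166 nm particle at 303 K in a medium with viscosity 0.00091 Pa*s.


Radius R = 166/2 = 83 nm = 8.3e-08 m
D = kB*T / (6*pi*eta*R)
D = 1.381e-23 * 303 / (6 * pi * 0.00091 * 8.3e-08)
D = 2.93911e-12 m^2/s = 2.939 um^2/s

2.939


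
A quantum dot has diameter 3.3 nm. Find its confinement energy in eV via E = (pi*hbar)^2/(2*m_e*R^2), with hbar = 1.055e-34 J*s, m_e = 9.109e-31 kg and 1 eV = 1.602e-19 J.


Radius R = 3.3/2 = 1.65 nm = 1.65e-09 m
E = (pi * 1.055e-34)^2 / (2 * 9.109e-31 * (1.65e-09)^2)
E(J) = 2.21481e-20
E = E(J) / 1.602e-19 = 0.1383 eV

0.1383


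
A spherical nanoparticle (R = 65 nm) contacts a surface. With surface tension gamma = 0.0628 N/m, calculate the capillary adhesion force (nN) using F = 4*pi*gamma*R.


Convert radius: R = 65 nm = 6.5e-08 m
F = 4 * pi * gamma * R
F = 4 * pi * 0.0628 * 6.5e-08
F = 5.12959e-08 N = 51.2959 nN

51.2959


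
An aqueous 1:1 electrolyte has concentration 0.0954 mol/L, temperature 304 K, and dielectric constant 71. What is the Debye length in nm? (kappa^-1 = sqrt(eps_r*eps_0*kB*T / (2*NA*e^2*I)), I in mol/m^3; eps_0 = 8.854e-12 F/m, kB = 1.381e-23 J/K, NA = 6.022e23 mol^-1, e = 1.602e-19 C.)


Ionic strength I = 0.0954 * 1^2 * 1000 = 95.4 mol/m^3
kappa^-1 = sqrt(71 * 8.854e-12 * 1.381e-23 * 304 / (2 * 6.022e23 * (1.602e-19)^2 * 95.4))
kappa^-1 = 0.946 nm

0.946


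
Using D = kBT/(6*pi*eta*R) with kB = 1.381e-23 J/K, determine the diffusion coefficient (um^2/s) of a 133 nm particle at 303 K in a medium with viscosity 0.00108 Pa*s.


Radius R = 133/2 = 66.5 nm = 6.65e-08 m
D = kB*T / (6*pi*eta*R)
D = 1.381e-23 * 303 / (6 * pi * 0.00108 * 6.65e-08)
D = 3.09093e-12 m^2/s = 3.091 um^2/s

3.091


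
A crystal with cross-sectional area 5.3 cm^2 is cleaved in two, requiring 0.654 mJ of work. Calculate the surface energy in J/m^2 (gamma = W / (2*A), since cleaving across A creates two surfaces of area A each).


Convert: A = 5.3 cm^2 = 0.00053 m^2, W = 0.654 mJ = 0.000654 J
Cleaving exposes two faces of area A, so total new surface = 2*A and gamma = W / (2*A)
gamma = 0.000654 / (2 * 0.00053)
gamma = 0.617 J/m^2

0.617


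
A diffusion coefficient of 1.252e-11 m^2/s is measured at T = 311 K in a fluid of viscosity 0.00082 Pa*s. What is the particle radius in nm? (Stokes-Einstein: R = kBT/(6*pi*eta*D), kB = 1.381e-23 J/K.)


Stokes-Einstein: R = kB*T / (6*pi*eta*D)
R = 1.381e-23 * 311 / (6 * pi * 0.00082 * 1.252e-11)
R = 2.2194e-08 m = 22.19 nm

22.19


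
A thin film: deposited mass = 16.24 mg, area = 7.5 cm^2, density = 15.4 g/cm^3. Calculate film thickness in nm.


Convert: m = 16.24 mg = 1.6240e-05 kg, A = 7.5 cm^2 = 7.5000e-04 m^2, rho = 15.4 g/cm^3 = 15400 kg/m^3
t = m / (A * rho)
t = 1.6240e-05 / (7.5000e-04 * 15400)
t = 1.4061e-06 m = 1406.1 nm

1406.1


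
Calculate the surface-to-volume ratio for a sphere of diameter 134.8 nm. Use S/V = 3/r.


Radius r = 134.8/2 = 67.4 nm
S/V = 3 / r = 3 / 67.4
S/V = 0.0445 nm^-1

0.0445


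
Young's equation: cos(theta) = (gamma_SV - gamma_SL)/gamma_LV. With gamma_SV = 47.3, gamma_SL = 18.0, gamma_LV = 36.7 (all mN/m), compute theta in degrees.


cos(theta) = (gamma_SV - gamma_SL) / gamma_LV
cos(theta) = (47.3 - 18.0) / 36.7
cos(theta) = 0.798365
theta = arccos(0.798365) = 37.03 degrees

37.03


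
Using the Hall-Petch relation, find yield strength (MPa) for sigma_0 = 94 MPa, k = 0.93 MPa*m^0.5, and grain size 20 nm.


d = 20 nm = 2e-08 m
sqrt(d) = 0.0001414214
Hall-Petch contribution = k / sqrt(d) = 0.93 / 0.0001414214 = 6576.1 MPa
sigma = sigma_0 + k/sqrt(d) = 94 + 6576.1 = 6670.1 MPa

6670.1


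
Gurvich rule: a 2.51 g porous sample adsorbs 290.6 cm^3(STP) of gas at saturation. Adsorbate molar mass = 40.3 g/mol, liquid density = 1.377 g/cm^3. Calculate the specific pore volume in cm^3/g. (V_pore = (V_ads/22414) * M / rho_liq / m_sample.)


Moles adsorbed n = V_ads / 22414 = 290.6 / 22414 = 1.296511e-02 mol
Liquid volume V_liq = n * M / rho_liq = 1.296511e-02 * 40.3 / 1.377 = 0.37944 cm^3
Specific pore volume V_pore = V_liq / m_sample = 0.37944 / 2.51
V_pore = 0.1512 cm^3/g

0.1512


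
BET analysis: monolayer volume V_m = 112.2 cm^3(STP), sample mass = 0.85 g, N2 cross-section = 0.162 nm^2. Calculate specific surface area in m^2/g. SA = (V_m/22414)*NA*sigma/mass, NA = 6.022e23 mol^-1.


Number of moles in monolayer = V_m / 22414 = 112.2 / 22414 = 0.0050058
Number of molecules = moles * NA = 0.0050058 * 6.022e23
SA = molecules * sigma / mass
SA = (112.2 / 22414) * 6.022e23 * 0.162e-18 / 0.85
SA = 574.5 m^2/g

574.5


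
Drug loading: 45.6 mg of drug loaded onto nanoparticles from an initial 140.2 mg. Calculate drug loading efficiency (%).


Drug loading efficiency = (drug loaded / drug initial) * 100
DLE = 45.6 / 140.2 * 100
DLE = 0.3252 * 100
DLE = 32.52%

32.52


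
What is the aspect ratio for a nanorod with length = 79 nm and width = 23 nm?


Aspect ratio AR = length / diameter
AR = 79 / 23
AR = 3.43

3.43


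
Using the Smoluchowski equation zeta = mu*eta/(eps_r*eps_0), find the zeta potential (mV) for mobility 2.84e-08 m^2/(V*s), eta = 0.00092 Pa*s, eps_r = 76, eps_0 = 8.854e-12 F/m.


Smoluchowski equation: zeta = mu * eta / (eps_r * eps_0)
zeta = 2.84e-08 * 0.00092 / (76 * 8.854e-12)
zeta = 0.038829 V = 38.83 mV

38.83


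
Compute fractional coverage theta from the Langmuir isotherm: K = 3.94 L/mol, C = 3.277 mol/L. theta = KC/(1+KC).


Langmuir isotherm: theta = K*C / (1 + K*C)
K*C = 3.94 * 3.277 = 12.91138
theta = 12.91138 / (1 + 12.91138) = 12.91138 / 13.91138
theta = 0.9281

0.9281


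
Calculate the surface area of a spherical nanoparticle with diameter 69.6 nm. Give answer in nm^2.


Radius r = 69.6/2 = 34.8 nm
Surface area SA = 4 * pi * r^2
SA = 4 * pi * (34.8)^2
SA = 15218.38 nm^2

15218.38


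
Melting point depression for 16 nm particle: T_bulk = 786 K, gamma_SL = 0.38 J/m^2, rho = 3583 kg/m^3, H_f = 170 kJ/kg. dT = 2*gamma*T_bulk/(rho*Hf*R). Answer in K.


Radius R = 16/2 = 8 nm = 8e-09 m
Convert H_f = 170 kJ/kg = 170000 J/kg
dT = 2 * gamma_SL * T_bulk / (rho * H_f * R)
dT = 2 * 0.38 * 786 / (3583 * 170000 * 8e-09)
dT = 122.6 K

122.6


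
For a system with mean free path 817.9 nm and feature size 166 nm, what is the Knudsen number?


Knudsen number Kn = lambda / L
Kn = 817.9 / 166
Kn = 4.9271

4.9271


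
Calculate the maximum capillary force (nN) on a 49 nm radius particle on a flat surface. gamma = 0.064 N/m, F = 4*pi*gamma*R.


Convert radius: R = 49 nm = 4.9e-08 m
F = 4 * pi * gamma * R
F = 4 * pi * 0.064 * 4.9e-08
F = 3.94081e-08 N = 39.4081 nN

39.4081


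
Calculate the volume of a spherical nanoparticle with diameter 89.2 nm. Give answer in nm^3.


Radius r = 89.2/2 = 44.6 nm
Volume V = (4/3) * pi * r^3
V = (4/3) * pi * (44.6)^3
V = 371614.96 nm^3

371614.96


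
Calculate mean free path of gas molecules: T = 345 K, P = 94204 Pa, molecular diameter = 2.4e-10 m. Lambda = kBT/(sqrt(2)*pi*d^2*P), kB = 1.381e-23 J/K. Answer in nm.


Mean free path: lambda = kB*T / (sqrt(2) * pi * d^2 * P)
lambda = 1.381e-23 * 345 / (sqrt(2) * pi * (2.4e-10)^2 * 94204)
lambda = 1.97631e-07 m
lambda = 197.63 nm

197.63


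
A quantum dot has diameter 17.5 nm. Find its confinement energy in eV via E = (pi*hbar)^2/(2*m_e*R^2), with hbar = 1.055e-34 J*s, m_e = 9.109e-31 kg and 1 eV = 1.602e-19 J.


Radius R = 17.5/2 = 8.75 nm = 8.75e-09 m
E = (pi * 1.055e-34)^2 / (2 * 9.109e-31 * (8.75e-09)^2)
E(J) = 7.87568e-22
E = E(J) / 1.602e-19 = 0.0049 eV

0.0049


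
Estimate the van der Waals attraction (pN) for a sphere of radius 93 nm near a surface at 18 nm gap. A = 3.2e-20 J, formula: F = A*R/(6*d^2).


Convert to SI: R = 93 nm = 9.3e-08 m, d = 18 nm = 1.8e-08 m
F = A * R / (6 * d^2)
F = 3.2e-20 * 9.3e-08 / (6 * (1.8e-08)^2)
F = 1.53086e-12 N = 1.531 pN

1.531


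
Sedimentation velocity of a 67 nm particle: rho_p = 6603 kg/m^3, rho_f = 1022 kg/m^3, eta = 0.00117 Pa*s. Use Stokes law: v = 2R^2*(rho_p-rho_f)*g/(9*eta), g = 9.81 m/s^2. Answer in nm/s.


Radius R = 67/2 nm = 3.35e-08 m
Density difference = 6603 - 1022 = 5581 kg/m^3
v = 2 * R^2 * (rho_p - rho_f) * g / (9 * eta)
v = 2 * (3.35e-08)^2 * 5581 * 9.81 / (9 * 0.00117)
v = 1.167e-08 m/s = 11.67 nm/s

11.67


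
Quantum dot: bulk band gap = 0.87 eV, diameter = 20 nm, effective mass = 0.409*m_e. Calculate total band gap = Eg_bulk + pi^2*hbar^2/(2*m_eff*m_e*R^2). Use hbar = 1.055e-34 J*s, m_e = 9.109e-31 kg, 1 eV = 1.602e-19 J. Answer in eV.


Radius R = 20/2 nm = 1e-08 m
Confinement energy dE = pi^2 * hbar^2 / (2 * m_eff * m_e * R^2)
dE = pi^2 * (1.055e-34)^2 / (2 * 0.409 * 9.109e-31 * (1e-08)^2) J, divided by 1.602e-19 J/eV
dE = 0.0092 eV
Total band gap = E_g(bulk) + dE = 0.87 + 0.0092 = 0.8792 eV

0.8792


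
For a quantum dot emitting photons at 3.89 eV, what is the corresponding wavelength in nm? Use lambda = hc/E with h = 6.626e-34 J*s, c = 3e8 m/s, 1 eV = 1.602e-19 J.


Convert energy: E = 3.89 eV = 3.89 * 1.602e-19 = 6.23178e-19 J
lambda = h*c / E = 6.626e-34 * 3e8 / 6.23178e-19
lambda = 3.18978e-07 m = 319.0 nm

319.0


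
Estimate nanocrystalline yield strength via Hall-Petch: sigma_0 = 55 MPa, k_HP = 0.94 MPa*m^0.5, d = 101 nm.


d = 101 nm = 1.01e-07 m
sqrt(d) = 0.000317805
Hall-Petch contribution = k / sqrt(d) = 0.94 / 0.000317805 = 2957.8 MPa
sigma = sigma_0 + k/sqrt(d) = 55 + 2957.8 = 3012.8 MPa

3012.8


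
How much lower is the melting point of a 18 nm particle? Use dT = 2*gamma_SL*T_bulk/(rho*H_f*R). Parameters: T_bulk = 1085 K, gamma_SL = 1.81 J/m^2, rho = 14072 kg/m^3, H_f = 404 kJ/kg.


Radius R = 18/2 = 9 nm = 9e-09 m
Convert H_f = 404 kJ/kg = 404000 J/kg
dT = 2 * gamma_SL * T_bulk / (rho * H_f * R)
dT = 2 * 1.81 * 1085 / (14072 * 404000 * 9e-09)
dT = 76.8 K

76.8


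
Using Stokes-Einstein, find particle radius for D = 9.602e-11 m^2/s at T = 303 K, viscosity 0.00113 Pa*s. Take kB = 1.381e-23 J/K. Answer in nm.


Stokes-Einstein: R = kB*T / (6*pi*eta*D)
R = 1.381e-23 * 303 / (6 * pi * 0.00113 * 9.602e-11)
R = 2.04595e-09 m = 2.05 nm

2.05


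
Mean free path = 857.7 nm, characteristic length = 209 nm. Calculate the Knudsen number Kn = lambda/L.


Knudsen number Kn = lambda / L
Kn = 857.7 / 209
Kn = 4.1038

4.1038


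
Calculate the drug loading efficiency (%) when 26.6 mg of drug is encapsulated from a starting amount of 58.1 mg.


Drug loading efficiency = (drug loaded / drug initial) * 100
DLE = 26.6 / 58.1 * 100
DLE = 0.4578 * 100
DLE = 45.78%

45.78


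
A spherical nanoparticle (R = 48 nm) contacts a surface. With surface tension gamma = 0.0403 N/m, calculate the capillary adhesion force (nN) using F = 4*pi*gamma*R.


Convert radius: R = 48 nm = 4.8e-08 m
F = 4 * pi * gamma * R
F = 4 * pi * 0.0403 * 4.8e-08
F = 2.43084e-08 N = 24.3084 nN

24.3084


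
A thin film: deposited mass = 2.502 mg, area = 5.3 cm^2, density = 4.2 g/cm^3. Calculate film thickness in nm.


Convert: m = 2.502 mg = 2.5020e-06 kg, A = 5.3 cm^2 = 5.3000e-04 m^2, rho = 4.2 g/cm^3 = 4200 kg/m^3
t = m / (A * rho)
t = 2.5020e-06 / (5.3000e-04 * 4200)
t = 1.1240e-06 m = 1124.0 nm

1124.0


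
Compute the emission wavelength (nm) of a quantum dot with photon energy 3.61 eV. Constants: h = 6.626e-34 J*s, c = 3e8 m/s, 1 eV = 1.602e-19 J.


Convert energy: E = 3.61 eV = 3.61 * 1.602e-19 = 5.78322e-19 J
lambda = h*c / E = 6.626e-34 * 3e8 / 5.78322e-19
lambda = 3.43719e-07 m = 343.7 nm

343.7


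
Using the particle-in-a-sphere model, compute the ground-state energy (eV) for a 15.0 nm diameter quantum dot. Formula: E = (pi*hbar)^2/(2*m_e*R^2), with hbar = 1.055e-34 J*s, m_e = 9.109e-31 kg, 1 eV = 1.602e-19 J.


Radius R = 15.0/2 = 7.5 nm = 7.5e-09 m
E = (pi * 1.055e-34)^2 / (2 * 9.109e-31 * (7.5e-09)^2)
E(J) = 1.07197e-21
E = E(J) / 1.602e-19 = 0.0067 eV

0.0067


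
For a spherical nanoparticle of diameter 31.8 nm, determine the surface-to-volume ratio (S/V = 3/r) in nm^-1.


Radius r = 31.8/2 = 15.9 nm
S/V = 3 / r = 3 / 15.9
S/V = 0.1887 nm^-1

0.1887


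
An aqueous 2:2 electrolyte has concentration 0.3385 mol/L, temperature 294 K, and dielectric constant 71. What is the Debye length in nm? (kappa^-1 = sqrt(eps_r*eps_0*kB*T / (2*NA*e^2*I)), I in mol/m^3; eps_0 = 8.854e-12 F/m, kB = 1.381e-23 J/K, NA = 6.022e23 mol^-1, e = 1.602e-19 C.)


Ionic strength I = 0.3385 * 2^2 * 1000 = 1354 mol/m^3
kappa^-1 = sqrt(71 * 8.854e-12 * 1.381e-23 * 294 / (2 * 6.022e23 * (1.602e-19)^2 * 1354))
kappa^-1 = 0.247 nm

0.247
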